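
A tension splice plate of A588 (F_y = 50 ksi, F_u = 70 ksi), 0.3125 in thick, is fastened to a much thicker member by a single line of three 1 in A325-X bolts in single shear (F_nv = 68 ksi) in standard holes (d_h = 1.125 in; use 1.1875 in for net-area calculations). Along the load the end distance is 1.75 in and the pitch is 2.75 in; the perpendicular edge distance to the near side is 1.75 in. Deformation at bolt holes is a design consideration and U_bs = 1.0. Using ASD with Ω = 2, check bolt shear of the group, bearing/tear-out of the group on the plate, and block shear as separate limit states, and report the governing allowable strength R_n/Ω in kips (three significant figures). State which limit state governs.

Bolt shear: A_b = π·1²/4 = 0.7854 in²; R_n = 68 × 0.7854 × 3 × 1 = 160.2 kips → 160.2 / 2 = 80.1 kips.
Bearing: edge l_c = 1.188, r_n = 31.17 kips; interior l_c = 1.625, r_n = 42.66 kips; R_n = 31.17 + 2·42.66 = 116.5 kips → 58.2 kips.
Block shear: A_gv = 2.266, A_nv = 1.338, A_nt = 0.3613 in²; R_n = min(0.6F_uA_nv, 0.6F_yA_gv) + U_bs·F_u·A_nt = 81.48 kips → 40.7 kips.
Block shear governs: 40.7 kips.

40.7 kips (block shear governs)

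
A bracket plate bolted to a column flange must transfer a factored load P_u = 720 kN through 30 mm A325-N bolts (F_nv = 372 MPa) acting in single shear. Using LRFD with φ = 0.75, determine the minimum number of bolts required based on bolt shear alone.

4 bolts

A_b = π·30²/4 = 706.9 mm².
Per-bolt design strength φR_n = 0.75 × 372 × 706.9 × 1 / 1000 = 197.2 kN.
n ≥ 720 / 197.2 = 3.651 → use 4 bolts.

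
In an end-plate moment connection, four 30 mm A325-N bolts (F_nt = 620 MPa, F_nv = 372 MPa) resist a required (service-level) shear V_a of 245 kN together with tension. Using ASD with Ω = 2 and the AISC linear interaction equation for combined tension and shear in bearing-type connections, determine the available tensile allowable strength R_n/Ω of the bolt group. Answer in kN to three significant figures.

A_b = π·30²/4 = 706.9 mm²; f_rv = 245 × 1000 / (4 × 706.9) = 86.65 MPa.
F'_nt = 1.3 F_nt − (Ω F_nt / F_nv) f_rv = 1.3·620 − (2·620/372)·86.65 = 517.2 MPa, capped at F_nt → F'_nt = 517.2 MPa.
R_n = F'_nt · A_b · n = 517.2 × 706.9 × 4 / 1000 = 1462 kN.
Allowable strength R_n/Ω = 1462 / 2 = 731 kN.

731 kN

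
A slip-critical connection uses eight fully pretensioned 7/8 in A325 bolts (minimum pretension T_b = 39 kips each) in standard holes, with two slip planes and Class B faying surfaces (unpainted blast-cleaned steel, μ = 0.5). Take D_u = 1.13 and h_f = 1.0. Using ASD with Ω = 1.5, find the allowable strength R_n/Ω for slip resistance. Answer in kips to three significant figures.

235 kips

R_n = μ · D_u · h_f · T_b · n_s · n_b = 0.5 × 1.13 × 1.0 × 39 × 2 × 8 = 352.6 kips.
Allowable strength R_n/Ω = 352.6 / 1.5 = 235 kips.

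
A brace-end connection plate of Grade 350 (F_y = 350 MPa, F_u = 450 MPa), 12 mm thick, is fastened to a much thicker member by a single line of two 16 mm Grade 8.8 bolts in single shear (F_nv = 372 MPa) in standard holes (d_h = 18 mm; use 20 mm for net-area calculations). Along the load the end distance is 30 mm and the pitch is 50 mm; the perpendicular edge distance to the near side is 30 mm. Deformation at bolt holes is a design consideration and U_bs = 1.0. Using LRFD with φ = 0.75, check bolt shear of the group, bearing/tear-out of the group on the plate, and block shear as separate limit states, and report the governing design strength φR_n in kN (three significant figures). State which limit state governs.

Bolt shear: A_b = π·16²/4 = 201.1 mm²; R_n = 372 × 201.1 × 2 × 1 / 1000 = 149.6 kN → 0.75 × 149.6 = 112 kN.
Bearing: edge l_c = 21, r_n = 136.1 kN; interior l_c = 32, r_n = 207.4 kN; R_n = 136.1 + 1·207.4 = 343.4 kN → 258 kN.
Block shear: A_gv = 960, A_nv = 600, A_nt = 240 mm²; R_n = min(0.6F_uA_nv, 0.6F_yA_gv) + U_bs·F_u·A_nt = 270 kN → 202 kN.
Bolt shear governs: 112 kN.

112 kN (bolt shear governs)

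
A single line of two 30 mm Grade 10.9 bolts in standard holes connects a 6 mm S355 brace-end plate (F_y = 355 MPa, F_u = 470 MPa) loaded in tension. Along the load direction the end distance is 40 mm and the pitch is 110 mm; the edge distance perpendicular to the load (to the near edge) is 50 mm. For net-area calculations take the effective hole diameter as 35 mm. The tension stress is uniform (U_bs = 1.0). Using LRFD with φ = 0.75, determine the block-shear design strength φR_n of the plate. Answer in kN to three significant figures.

Shear plane L_v = 40 + 1·110 = 150 mm; A_gv = 150 × 6 = 900 mm².
A_nv = (150 − 1.5·35) × 6 = 585 mm².
A_nt = (50 − 0.5·35) × 6 = 195 mm².
0.6 F_u A_nv = 165 kN; 0.6 F_y A_gv = 191.7 kN → shear rupture governs the shear term.
R_n = 165 + 1.0 × 470 × 195 / 1000 = 256.6 kN.
Design strength φR_n = 0.75 × 256.6 = 192 kN.

192 kN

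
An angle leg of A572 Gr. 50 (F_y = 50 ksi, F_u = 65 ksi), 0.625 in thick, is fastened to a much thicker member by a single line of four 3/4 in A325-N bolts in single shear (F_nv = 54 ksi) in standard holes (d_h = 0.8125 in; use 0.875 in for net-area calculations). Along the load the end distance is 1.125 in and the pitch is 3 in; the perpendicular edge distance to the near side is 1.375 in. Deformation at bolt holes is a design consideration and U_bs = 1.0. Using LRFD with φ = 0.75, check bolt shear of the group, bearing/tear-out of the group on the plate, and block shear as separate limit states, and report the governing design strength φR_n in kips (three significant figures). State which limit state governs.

Bolt shear: A_b = π·0.75²/4 = 0.4418 in²; R_n = 54 × 0.4418 × 4 × 1 = 95.43 kips → 0.75 × 95.43 = 71.6 kips.
Bearing: edge l_c = 0.7188, r_n = 35.04 kips; interior l_c = 2.188, r_n = 73.12 kips; R_n = 35.04 + 3·73.12 = 254.4 kips → 191 kips.
Block shear: A_gv = 6.328, A_nv = 4.414, A_nt = 0.5859 in²; R_n = min(0.6F_uA_nv, 0.6F_yA_gv) + U_bs·F_u·A_nt = 210.2 kips → 158 kips.
Bolt shear governs: 71.6 kips.

71.6 kips (bolt shear governs)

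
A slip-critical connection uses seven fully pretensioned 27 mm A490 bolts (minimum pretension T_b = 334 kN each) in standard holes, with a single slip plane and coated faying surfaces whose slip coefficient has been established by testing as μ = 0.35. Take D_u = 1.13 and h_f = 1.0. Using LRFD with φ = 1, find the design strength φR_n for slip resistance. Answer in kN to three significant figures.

R_n = μ · D_u · h_f · T_b · n_s · n_b = 0.35 × 1.13 × 1.0 × 334 × 1 × 7 = 924.7 kN.
Design strength φR_n = 1 × 924.7 = 925 kN.

925 kN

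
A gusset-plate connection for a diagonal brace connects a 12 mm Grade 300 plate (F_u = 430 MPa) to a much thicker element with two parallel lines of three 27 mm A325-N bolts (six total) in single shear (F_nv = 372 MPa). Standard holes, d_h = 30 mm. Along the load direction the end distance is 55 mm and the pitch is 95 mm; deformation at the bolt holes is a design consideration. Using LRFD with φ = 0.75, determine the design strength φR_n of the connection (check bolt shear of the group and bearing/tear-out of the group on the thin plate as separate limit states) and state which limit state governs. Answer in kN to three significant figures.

Bolt shear: A_b = π·27²/4 = 572.6 mm²; R_n = 372 × 572.6 × 6 × 1 / 1000 = 1278 kN → 0.75 × 1278 = 958 kN.
Bearing (1.2 l_c t F_u ≤ 2.4 d t F_u): upper limit = 2.4·27·12·430 / 1000 = 334.4 kN.
  Edge l_c = 55 − 30/2 = 40 → r_n = 247.7 kN; interior l_c = 95 − 30 = 65 → r_n = 334.4 kN.
  R_n,bearing = 2·247.7 + 4·334.4 = 1833 kN → 0.75 × 1833 = 1370 kN.
Bolt shear governs: 958 kN.

958 kN (bolt shear governs)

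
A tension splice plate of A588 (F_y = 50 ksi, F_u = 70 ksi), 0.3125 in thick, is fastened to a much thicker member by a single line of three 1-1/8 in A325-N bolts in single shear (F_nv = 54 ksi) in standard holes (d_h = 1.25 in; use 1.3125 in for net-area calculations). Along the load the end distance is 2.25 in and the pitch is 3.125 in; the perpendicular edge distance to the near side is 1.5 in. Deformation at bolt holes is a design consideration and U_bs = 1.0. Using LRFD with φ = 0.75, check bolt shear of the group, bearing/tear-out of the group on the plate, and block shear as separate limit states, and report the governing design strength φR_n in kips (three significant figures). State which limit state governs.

65.2 kips (block shear governs)

Bolt shear: A_b = π·1.125²/4 = 0.994 in²; R_n = 54 × 0.994 × 3 × 1 = 161 kips → 0.75 × 161 = 121 kips.
Bearing: edge l_c = 1.625, r_n = 42.66 kips; interior l_c = 1.875, r_n = 49.22 kips; R_n = 42.66 + 2·49.22 = 141.1 kips → 106 kips.
Block shear: A_gv = 2.656, A_nv = 1.631, A_nt = 0.2637 in²; R_n = min(0.6F_uA_nv, 0.6F_yA_gv) + U_bs·F_u·A_nt = 86.95 kips → 65.2 kips.
Block shear governs: 65.2 kips.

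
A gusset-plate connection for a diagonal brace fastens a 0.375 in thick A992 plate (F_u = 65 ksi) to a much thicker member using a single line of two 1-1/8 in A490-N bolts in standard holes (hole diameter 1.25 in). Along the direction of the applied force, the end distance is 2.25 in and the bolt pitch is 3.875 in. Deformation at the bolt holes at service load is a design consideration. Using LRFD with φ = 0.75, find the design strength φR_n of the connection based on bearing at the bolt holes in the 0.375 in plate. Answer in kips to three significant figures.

85 kips

Per bolt r_n = 1.2 l_c t F_u ≤ 2.4 d t F_u; upper limit = 2.4 × 1.125 × 0.375 × 65 = 65.81 kips.
Edge bolt: l_c = 2.25 − 1.25/2 = 1.625 in → 1.2 × 1.625 × 0.375 × 65 = 47.53 → r_n = 47.53 kips.
Interior bolts: l_c = 3.875 − 1.25 = 2.625 in → 1.2 × 2.625 × 0.375 × 65 = 76.78 → r_n = 65.81 kips.
R_n = 1 × 47.53 + 1 × 65.81 = 113.3 kips.
Design strength φR_n = 0.75 × 113.3 = 85 kips.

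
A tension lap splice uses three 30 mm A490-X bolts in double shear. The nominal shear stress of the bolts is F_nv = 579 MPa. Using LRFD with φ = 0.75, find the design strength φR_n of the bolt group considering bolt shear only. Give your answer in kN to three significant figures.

A_b = π × 30² / 4 = 706.9 mm².
R_n = F_nv · A_b · n · n_s = 579 × 706.9 × 3 × 2 / 1000 = 2456 kN.
Design strength φR_n = 0.75 × 2456 = 1840 kN.

1840 kN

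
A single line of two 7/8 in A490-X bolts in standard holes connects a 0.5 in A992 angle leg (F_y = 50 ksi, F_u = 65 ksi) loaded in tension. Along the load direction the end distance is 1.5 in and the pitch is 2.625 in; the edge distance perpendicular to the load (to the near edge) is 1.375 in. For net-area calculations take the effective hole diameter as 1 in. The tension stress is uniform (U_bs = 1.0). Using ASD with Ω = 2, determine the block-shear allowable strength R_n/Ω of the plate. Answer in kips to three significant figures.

Shear plane L_v = 1.5 + 1·2.625 = 4.125 in; A_gv = 4.125 × 0.5 = 2.062 in².
A_nv = (4.125 − 1.5·1) × 0.5 = 1.312 in².
A_nt = (1.375 − 0.5·1) × 0.5 = 0.4375 in².
0.6 F_u A_nv = 51.19 kips; 0.6 F_y A_gv = 61.88 kips → shear rupture governs the shear term.
R_n = 51.19 + 1.0 × 65 × 0.4375 = 79.62 kips.
Allowable strength R_n/Ω = 79.62 / 2 = 39.8 kips.

39.8 kips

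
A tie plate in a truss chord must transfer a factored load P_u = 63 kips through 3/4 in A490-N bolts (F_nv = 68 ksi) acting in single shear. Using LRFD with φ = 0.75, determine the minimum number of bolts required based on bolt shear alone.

3 bolts

A_b = π·0.75²/4 = 0.4418 in².
Per-bolt design strength φR_n = 0.75 × 68 × 0.4418 × 1 = 22.53 kips.
n ≥ 63 / 22.53 = 2.796 → use 3 bolts.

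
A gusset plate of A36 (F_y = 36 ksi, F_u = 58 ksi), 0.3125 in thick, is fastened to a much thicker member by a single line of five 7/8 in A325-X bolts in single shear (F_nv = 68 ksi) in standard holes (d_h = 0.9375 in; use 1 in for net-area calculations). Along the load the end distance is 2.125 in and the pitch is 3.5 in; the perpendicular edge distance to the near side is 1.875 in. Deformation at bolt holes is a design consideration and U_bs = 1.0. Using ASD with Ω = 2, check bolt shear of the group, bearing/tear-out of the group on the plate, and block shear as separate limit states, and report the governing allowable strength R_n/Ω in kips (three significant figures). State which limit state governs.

66.9 kips (block shear governs)

Bolt shear: A_b = π·0.875²/4 = 0.6013 in²; R_n = 68 × 0.6013 × 5 × 1 = 204.4 kips → 204.4 / 2 = 102 kips.
Bearing: edge l_c = 1.656, r_n = 36.02 kips; interior l_c = 2.562, r_n = 38.06 kips; R_n = 36.02 + 4·38.06 = 188.3 kips → 94.1 kips.
Block shear: A_gv = 5.039, A_nv = 3.633, A_nt = 0.4297 in²; R_n = min(0.6F_uA_nv, 0.6F_yA_gv) + U_bs·F_u·A_nt = 133.8 kips → 66.9 kips.
Block shear governs: 66.9 kips.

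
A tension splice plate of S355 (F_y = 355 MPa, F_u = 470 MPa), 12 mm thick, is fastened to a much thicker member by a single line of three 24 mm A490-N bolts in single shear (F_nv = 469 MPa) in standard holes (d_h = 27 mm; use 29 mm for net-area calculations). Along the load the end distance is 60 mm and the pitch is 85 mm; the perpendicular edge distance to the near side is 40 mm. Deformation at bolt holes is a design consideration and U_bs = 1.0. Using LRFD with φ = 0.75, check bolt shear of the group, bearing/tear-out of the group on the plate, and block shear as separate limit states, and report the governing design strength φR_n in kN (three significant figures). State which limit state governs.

Bolt shear: A_b = π·24²/4 = 452.4 mm²; R_n = 469 × 452.4 × 3 × 1 / 1000 = 636.5 kN → 0.75 × 636.5 = 477 kN.
Bearing: edge l_c = 46.5, r_n = 314.7 kN; interior l_c = 58, r_n = 324.9 kN; R_n = 314.7 + 2·324.9 = 964.4 kN → 723 kN.
Block shear: A_gv = 2760, A_nv = 1890, A_nt = 306 mm²; R_n = min(0.6F_uA_nv, 0.6F_yA_gv) + U_bs·F_u·A_nt = 676.8 kN → 508 kN.
Bolt shear governs: 477 kN.

477 kN (bolt shear governs)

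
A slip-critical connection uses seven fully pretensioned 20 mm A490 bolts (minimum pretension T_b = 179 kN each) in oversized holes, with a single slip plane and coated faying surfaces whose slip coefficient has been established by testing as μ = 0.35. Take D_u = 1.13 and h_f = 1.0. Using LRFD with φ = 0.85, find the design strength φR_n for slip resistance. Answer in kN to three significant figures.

421 kN

R_n = μ · D_u · h_f · T_b · n_s · n_b = 0.35 × 1.13 × 1.0 × 179 × 1 × 7 = 495.6 kN.
Design strength φR_n = 0.85 × 495.6 = 421 kN.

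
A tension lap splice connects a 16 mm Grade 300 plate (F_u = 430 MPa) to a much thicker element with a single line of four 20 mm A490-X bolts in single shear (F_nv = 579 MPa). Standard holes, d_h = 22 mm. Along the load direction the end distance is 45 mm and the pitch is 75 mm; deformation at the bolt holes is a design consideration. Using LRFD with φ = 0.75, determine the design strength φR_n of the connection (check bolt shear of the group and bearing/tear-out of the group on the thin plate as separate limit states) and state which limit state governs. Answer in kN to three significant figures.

Bolt shear: A_b = π·20²/4 = 314.2 mm²; R_n = 579 × 314.2 × 4 × 1 / 1000 = 727.6 kN → 0.75 × 727.6 = 546 kN.
Bearing (1.2 l_c t F_u ≤ 2.4 d t F_u): upper limit = 2.4·20·16·430 / 1000 = 330.2 kN.
  Edge l_c = 45 − 22/2 = 34 → r_n = 280.7 kN; interior l_c = 75 − 22 = 53 → r_n = 330.2 kN.
  R_n,bearing = 1·280.7 + 3·330.2 = 1271 kN → 0.75 × 1271 = 954 kN.
Bolt shear governs: 546 kN.

546 kN (bolt shear governs)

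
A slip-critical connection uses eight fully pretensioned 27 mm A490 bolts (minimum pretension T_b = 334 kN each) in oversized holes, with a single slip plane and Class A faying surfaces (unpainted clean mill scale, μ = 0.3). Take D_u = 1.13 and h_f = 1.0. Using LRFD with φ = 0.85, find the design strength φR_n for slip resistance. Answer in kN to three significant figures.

770 kN

R_n = μ · D_u · h_f · T_b · n_s · n_b = 0.3 × 1.13 × 1.0 × 334 × 1 × 8 = 905.8 kN.
Design strength φR_n = 0.85 × 905.8 = 770 kN.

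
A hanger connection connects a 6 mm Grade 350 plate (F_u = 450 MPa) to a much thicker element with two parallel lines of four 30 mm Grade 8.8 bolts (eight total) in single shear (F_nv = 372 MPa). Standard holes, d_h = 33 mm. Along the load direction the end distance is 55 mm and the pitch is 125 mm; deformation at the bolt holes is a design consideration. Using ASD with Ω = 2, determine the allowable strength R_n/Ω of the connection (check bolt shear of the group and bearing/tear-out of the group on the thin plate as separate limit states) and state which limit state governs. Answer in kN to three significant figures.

Bolt shear: A_b = π·30²/4 = 706.9 mm²; R_n = 372 × 706.9 × 8 × 1 / 1000 = 2104 kN → 2104 / 2 = 1050 kN.
Bearing (1.2 l_c t F_u ≤ 2.4 d t F_u): upper limit = 2.4·30·6·450 / 1000 = 194.4 kN.
  Edge l_c = 55 − 33/2 = 38.5 → r_n = 124.7 kN; interior l_c = 125 − 33 = 92 → r_n = 194.4 kN.
  R_n,bearing = 2·124.7 + 6·194.4 = 1416 kN → 1416 / 2 = 708 kN.
Bearing governs: 708 kN.

708 kN (bearing governs)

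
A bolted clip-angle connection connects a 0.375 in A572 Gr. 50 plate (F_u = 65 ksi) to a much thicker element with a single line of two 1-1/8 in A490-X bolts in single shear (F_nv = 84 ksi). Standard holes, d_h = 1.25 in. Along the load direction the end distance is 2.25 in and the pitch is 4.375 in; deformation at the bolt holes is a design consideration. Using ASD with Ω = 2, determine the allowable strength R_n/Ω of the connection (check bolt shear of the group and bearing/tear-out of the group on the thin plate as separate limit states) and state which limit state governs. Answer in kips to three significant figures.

Bolt shear: A_b = π·1.125²/4 = 0.994 in²; R_n = 84 × 0.994 × 2 × 1 = 167 kips → 167 / 2 = 83.5 kips.
Bearing (1.2 l_c t F_u ≤ 2.4 d t F_u): upper limit = 2.4·1.125·0.375·65 = 65.81 kips.
  Edge l_c = 2.25 − 1.25/2 = 1.625 → r_n = 47.53 kips; interior l_c = 4.375 − 1.25 = 3.125 → r_n = 65.81 kips.
  R_n,bearing = 1·47.53 + 1·65.81 = 113.3 kips → 113.3 / 2 = 56.7 kips.
Bearing governs: 56.7 kips.

56.7 kips (bearing governs)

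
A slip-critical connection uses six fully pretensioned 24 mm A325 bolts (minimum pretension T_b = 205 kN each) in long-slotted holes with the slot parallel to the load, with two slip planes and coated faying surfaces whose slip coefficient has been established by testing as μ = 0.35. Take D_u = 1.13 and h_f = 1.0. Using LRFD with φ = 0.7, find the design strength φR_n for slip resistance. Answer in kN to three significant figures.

R_n = μ · D_u · h_f · T_b · n_s · n_b = 0.35 × 1.13 × 1.0 × 205 × 2 × 6 = 972.9 kN.
Design strength φR_n = 0.7 × 972.9 = 681 kN.

681 kN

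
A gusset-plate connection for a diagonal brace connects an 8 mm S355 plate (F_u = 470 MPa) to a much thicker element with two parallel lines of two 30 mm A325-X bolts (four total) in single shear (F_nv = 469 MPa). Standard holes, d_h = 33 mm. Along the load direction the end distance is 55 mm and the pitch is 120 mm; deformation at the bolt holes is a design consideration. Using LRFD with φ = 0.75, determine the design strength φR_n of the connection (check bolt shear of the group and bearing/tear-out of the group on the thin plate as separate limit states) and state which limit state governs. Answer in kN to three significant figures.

Bolt shear: A_b = π·30²/4 = 706.9 mm²; R_n = 469 × 706.9 × 4 × 1 / 1000 = 1326 kN → 0.75 × 1326 = 995 kN.
Bearing (1.2 l_c t F_u ≤ 2.4 d t F_u): upper limit = 2.4·30·8·470 / 1000 = 270.7 kN.
  Edge l_c = 55 − 33/2 = 38.5 → r_n = 173.7 kN; interior l_c = 120 − 33 = 87 → r_n = 270.7 kN.
  R_n,bearing = 2·173.7 + 2·270.7 = 888.9 kN → 0.75 × 888.9 = 667 kN.
Bearing governs: 667 kN.

667 kN (bearing governs)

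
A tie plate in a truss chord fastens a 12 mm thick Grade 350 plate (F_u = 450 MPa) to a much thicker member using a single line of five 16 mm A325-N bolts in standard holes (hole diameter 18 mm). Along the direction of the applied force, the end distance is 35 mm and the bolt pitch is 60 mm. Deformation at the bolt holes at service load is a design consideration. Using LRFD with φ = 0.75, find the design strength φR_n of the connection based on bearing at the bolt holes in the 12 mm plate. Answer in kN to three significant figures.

748 kN

Per bolt r_n = 1.2 l_c t F_u ≤ 2.4 d t F_u; upper limit = 2.4 × 16 × 12 × 450 / 1000 = 207.4 kN.
Edge bolt: l_c = 35 − 18/2 = 26 mm → 1.2 × 26 × 12 × 450 / 1000 = 168.5 → r_n = 168.5 kN.
Interior bolts: l_c = 60 − 18 = 42 mm → 1.2 × 42 × 12 × 450 / 1000 = 272.2 → r_n = 207.4 kN.
R_n = 1 × 168.5 + 4 × 207.4 = 997.9 kN.
Design strength φR_n = 0.75 × 997.9 = 748 kN.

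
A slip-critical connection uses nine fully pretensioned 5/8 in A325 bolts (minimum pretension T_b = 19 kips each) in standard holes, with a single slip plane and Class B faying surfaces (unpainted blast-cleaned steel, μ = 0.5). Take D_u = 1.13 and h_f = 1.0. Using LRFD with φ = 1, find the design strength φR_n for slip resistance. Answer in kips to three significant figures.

96.6 kips

R_n = μ · D_u · h_f · T_b · n_s · n_b = 0.5 × 1.13 × 1.0 × 19 × 1 × 9 = 96.61 kips.
Design strength φR_n = 1 × 96.61 = 96.6 kips.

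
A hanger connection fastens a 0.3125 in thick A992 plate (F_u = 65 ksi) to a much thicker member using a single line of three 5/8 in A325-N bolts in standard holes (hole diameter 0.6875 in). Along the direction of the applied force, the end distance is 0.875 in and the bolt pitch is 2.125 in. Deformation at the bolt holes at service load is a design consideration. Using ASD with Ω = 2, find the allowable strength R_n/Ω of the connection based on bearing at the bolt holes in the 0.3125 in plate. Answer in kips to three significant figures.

36.9 kips

Per bolt r_n = 1.2 l_c t F_u ≤ 2.4 d t F_u; upper limit = 2.4 × 0.625 × 0.3125 × 65 = 30.47 kips.
Edge bolt: l_c = 0.875 − 0.6875/2 = 0.5312 in → 1.2 × 0.5312 × 0.3125 × 65 = 12.95 → r_n = 12.95 kips.
Interior bolts: l_c = 2.125 − 0.6875 = 1.438 in → 1.2 × 1.438 × 0.3125 × 65 = 35.04 → r_n = 30.47 kips.
R_n = 1 × 12.95 + 2 × 30.47 = 73.89 kips.
Allowable strength R_n/Ω = 73.89 / 2 = 36.9 kips.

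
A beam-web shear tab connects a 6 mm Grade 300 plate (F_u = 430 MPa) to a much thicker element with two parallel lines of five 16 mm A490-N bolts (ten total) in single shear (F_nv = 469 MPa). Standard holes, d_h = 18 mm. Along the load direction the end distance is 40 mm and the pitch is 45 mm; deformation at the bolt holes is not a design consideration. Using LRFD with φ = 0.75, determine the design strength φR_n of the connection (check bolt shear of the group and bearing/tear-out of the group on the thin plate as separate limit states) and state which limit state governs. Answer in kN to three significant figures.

Bolt shear: A_b = π·16²/4 = 201.1 mm²; R_n = 469 × 201.1 × 10 × 1 / 1000 = 943 kN → 0.75 × 943 = 707 kN.
Bearing (1.5 l_c t F_u ≤ 3.0 d t F_u): upper limit = 3.0·16·6·430 / 1000 = 123.8 kN.
  Edge l_c = 40 − 18/2 = 31 → r_n = 120 kN; interior l_c = 45 − 18 = 27 → r_n = 104.5 kN.
  R_n,bearing = 2·120 + 8·104.5 = 1076 kN → 0.75 × 1076 = 807 kN.
Bolt shear governs: 707 kN.

707 kN (bolt shear governs)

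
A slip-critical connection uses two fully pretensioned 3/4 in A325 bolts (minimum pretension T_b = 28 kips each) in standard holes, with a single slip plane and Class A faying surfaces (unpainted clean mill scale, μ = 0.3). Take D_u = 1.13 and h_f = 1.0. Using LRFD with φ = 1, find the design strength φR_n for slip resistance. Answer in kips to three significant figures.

19 kips

R_n = μ · D_u · h_f · T_b · n_s · n_b = 0.3 × 1.13 × 1.0 × 28 × 1 × 2 = 18.98 kips.
Design strength φR_n = 1 × 18.98 = 19 kips.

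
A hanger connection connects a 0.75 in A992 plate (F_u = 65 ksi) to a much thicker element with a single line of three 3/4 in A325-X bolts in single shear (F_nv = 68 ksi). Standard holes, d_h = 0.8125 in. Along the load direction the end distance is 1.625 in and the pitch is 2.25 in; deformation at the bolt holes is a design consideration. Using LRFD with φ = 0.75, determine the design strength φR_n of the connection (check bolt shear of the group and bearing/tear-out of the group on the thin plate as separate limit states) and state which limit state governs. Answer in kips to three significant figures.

Bolt shear: A_b = π·0.75²/4 = 0.4418 in²; R_n = 68 × 0.4418 × 3 × 1 = 90.12 kips → 0.75 × 90.12 = 67.6 kips.
Bearing (1.2 l_c t F_u ≤ 2.4 d t F_u): upper limit = 2.4·0.75·0.75·65 = 87.75 kips.
  Edge l_c = 1.625 − 0.8125/2 = 1.219 → r_n = 71.3 kips; interior l_c = 2.25 − 0.8125 = 1.438 → r_n = 84.09 kips.
  R_n,bearing = 1·71.3 + 2·84.09 = 239.5 kips → 0.75 × 239.5 = 180 kips.
Bolt shear governs: 67.6 kips.

67.6 kips (bolt shear governs)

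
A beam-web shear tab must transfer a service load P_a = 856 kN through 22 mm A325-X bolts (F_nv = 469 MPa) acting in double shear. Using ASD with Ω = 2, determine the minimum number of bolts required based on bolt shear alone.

A_b = π·22²/4 = 380.1 mm².
Per-bolt allowable strength R_n/Ω = 469 × 380.1 × 2 / 1000 / 2 = 178.3 kN.
n ≥ 856 / 178.3 = 4.801 → use 5 bolts.

5 bolts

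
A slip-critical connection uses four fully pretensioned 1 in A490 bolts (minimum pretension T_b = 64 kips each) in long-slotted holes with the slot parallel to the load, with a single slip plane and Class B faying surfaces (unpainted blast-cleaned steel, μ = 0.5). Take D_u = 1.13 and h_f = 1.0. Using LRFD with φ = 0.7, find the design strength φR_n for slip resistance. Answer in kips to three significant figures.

101 kips

R_n = μ · D_u · h_f · T_b · n_s · n_b = 0.5 × 1.13 × 1.0 × 64 × 1 × 4 = 144.6 kips.
Design strength φR_n = 0.7 × 144.6 = 101 kips.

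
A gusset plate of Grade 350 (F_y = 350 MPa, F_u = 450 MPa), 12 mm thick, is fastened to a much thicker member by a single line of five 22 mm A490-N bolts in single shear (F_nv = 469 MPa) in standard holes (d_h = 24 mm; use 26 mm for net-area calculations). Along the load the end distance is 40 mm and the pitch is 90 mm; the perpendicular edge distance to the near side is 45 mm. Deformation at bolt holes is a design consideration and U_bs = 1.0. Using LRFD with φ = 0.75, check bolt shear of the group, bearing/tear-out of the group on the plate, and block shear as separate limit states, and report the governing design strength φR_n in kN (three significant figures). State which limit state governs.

Bolt shear: A_b = π·22²/4 = 380.1 mm²; R_n = 469 × 380.1 × 5 × 1 / 1000 = 891.4 kN → 0.75 × 891.4 = 669 kN.
Bearing: edge l_c = 28, r_n = 181.4 kN; interior l_c = 66, r_n = 285.1 kN; R_n = 181.4 + 4·285.1 = 1322 kN → 991 kN.
Block shear: A_gv = 4800, A_nv = 3396, A_nt = 384 mm²; R_n = min(0.6F_uA_nv, 0.6F_yA_gv) + U_bs·F_u·A_nt = 1090 kN → 817 kN.
Bolt shear governs: 669 kN.

669 kN (bolt shear governs)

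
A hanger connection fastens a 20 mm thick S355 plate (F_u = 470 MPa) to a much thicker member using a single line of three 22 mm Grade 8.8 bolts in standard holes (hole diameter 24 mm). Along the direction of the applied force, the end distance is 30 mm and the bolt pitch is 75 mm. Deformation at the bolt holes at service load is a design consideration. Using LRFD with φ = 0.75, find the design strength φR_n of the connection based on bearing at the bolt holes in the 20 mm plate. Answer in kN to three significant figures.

897 kN

Per bolt r_n = 1.2 l_c t F_u ≤ 2.4 d t F_u; upper limit = 2.4 × 22 × 20 × 470 / 1000 = 496.3 kN.
Edge bolt: l_c = 30 − 24/2 = 18 mm → 1.2 × 18 × 20 × 470 / 1000 = 203 → r_n = 203 kN.
Interior bolts: l_c = 75 − 24 = 51 mm → 1.2 × 51 × 20 × 470 / 1000 = 575.3 → r_n = 496.3 kN.
R_n = 1 × 203 + 2 × 496.3 = 1196 kN.
Design strength φR_n = 0.75 × 1196 = 897 kN.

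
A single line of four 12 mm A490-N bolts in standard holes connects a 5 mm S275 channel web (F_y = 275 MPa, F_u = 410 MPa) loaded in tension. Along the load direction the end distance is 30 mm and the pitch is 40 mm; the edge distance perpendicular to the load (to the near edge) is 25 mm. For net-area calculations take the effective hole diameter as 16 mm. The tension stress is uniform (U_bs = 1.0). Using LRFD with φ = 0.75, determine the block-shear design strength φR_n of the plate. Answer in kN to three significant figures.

Shear plane L_v = 30 + 3·40 = 150 mm; A_gv = 150 × 5 = 750 mm².
A_nv = (150 − 3.5·16) × 5 = 470 mm².
A_nt = (25 − 0.5·16) × 5 = 85 mm².
0.6 F_u A_nv = 115.6 kN; 0.6 F_y A_gv = 123.8 kN → shear rupture governs the shear term.
R_n = 115.6 + 1.0 × 410 × 85 / 1000 = 150.5 kN.
Design strength φR_n = 0.75 × 150.5 = 113 kN.

113 kN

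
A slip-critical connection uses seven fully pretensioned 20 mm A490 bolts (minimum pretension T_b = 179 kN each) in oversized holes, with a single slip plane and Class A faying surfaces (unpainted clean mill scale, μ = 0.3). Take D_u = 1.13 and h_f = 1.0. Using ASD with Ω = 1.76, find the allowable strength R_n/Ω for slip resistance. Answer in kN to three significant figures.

R_n = μ · D_u · h_f · T_b · n_s · n_b = 0.3 × 1.13 × 1.0 × 179 × 1 × 7 = 424.8 kN.
Allowable strength R_n/Ω = 424.8 / 1.76 = 241 kN.

241 kN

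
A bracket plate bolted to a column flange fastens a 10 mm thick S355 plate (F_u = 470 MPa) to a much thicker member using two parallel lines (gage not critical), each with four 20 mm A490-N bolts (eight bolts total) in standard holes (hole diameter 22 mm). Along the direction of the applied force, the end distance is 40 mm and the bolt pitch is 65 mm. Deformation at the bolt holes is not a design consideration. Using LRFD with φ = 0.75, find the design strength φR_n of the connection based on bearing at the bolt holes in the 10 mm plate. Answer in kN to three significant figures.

1580 kN

Per bolt r_n = 1.5 l_c t F_u ≤ 3.0 d t F_u; upper limit = 3.0 × 20 × 10 × 470 / 1000 = 282 kN.
Edge bolt: l_c = 40 − 22/2 = 29 mm → 1.5 × 29 × 10 × 470 / 1000 = 204.5 → r_n = 204.5 kN.
Interior bolts: l_c = 65 − 22 = 43 mm → 1.5 × 43 × 10 × 470 / 1000 = 303.2 → r_n = 282 kN.
R_n = 2 × 204.5 + 6 × 282 = 2101 kN.
Design strength φR_n = 0.75 × 2101 = 1580 kN.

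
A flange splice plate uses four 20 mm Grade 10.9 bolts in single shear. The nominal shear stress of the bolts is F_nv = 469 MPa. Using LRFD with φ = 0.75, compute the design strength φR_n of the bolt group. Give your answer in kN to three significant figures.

442 kN

A_b = π × 20² / 4 = 314.2 mm².
R_n = F_nv · A_b · n · n_s = 469 × 314.2 × 4 × 1 / 1000 = 589.4 kN.
Design strength φR_n = 0.75 × 589.4 = 442 kN.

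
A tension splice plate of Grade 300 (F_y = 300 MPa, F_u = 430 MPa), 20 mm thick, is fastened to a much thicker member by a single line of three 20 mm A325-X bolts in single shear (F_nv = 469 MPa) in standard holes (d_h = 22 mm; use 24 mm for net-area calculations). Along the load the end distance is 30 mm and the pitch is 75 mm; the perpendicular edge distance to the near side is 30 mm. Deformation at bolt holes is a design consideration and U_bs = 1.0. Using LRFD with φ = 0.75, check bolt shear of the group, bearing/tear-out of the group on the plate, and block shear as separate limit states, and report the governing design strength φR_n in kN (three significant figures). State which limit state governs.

Bolt shear: A_b = π·20²/4 = 314.2 mm²; R_n = 469 × 314.2 × 3 × 1 / 1000 = 442 kN → 0.75 × 442 = 332 kN.
Bearing: edge l_c = 19, r_n = 196.1 kN; interior l_c = 53, r_n = 412.8 kN; R_n = 196.1 + 2·412.8 = 1022 kN → 766 kN.
Block shear: A_gv = 3600, A_nv = 2400, A_nt = 360 mm²; R_n = min(0.6F_uA_nv, 0.6F_yA_gv) + U_bs·F_u·A_nt = 774 kN → 580 kN.
Bolt shear governs: 332 kN.

332 kN (bolt shear governs)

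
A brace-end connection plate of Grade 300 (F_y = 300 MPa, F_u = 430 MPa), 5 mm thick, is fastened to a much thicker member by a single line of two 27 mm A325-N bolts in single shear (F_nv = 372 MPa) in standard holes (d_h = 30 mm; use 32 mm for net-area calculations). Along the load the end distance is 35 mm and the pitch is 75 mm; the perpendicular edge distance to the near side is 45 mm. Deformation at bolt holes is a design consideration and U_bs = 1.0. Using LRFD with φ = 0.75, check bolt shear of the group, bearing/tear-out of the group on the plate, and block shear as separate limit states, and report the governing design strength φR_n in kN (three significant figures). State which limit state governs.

Bolt shear: A_b = π·27²/4 = 572.6 mm²; R_n = 372 × 572.6 × 2 × 1 / 1000 = 426 kN → 0.75 × 426 = 319 kN.
Bearing: edge l_c = 20, r_n = 51.6 kN; interior l_c = 45, r_n = 116.1 kN; R_n = 51.6 + 1·116.1 = 167.7 kN → 126 kN.
Block shear: A_gv = 550, A_nv = 310, A_nt = 145 mm²; R_n = min(0.6F_uA_nv, 0.6F_yA_gv) + U_bs·F_u·A_nt = 142.3 kN → 107 kN.
Block shear governs: 107 kN.

107 kN (block shear governs)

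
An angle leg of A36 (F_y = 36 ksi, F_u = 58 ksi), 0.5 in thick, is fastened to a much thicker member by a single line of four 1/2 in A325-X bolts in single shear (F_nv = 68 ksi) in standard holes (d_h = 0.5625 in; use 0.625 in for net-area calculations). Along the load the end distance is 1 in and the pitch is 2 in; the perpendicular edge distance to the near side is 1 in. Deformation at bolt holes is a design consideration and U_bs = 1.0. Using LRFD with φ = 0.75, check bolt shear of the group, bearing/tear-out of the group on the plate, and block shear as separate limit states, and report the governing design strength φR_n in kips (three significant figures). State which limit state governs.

40.1 kips (bolt shear governs)

Bolt shear: A_b = π·0.5²/4 = 0.1963 in²; R_n = 68 × 0.1963 × 4 × 1 = 53.41 kips → 0.75 × 53.41 = 40.1 kips.
Bearing: edge l_c = 0.7188, r_n = 25.01 kips; interior l_c = 1.438, r_n = 34.8 kips; R_n = 25.01 + 3·34.8 = 129.4 kips → 97.1 kips.
Block shear: A_gv = 3.5, A_nv = 2.406, A_nt = 0.3438 in²; R_n = min(0.6F_uA_nv, 0.6F_yA_gv) + U_bs·F_u·A_nt = 95.54 kips → 71.7 kips.
Bolt shear governs: 40.1 kips.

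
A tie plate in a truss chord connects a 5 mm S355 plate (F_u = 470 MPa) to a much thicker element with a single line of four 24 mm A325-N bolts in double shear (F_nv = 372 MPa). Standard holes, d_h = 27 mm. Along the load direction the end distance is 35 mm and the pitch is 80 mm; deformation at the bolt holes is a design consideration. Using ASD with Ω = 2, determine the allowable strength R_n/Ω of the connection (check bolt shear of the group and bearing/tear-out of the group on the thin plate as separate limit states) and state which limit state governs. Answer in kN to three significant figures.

Bolt shear: A_b = π·24²/4 = 452.4 mm²; R_n = 372 × 452.4 × 4 × 2 / 1000 = 1346 kN → 1346 / 2 = 673 kN.
Bearing (1.2 l_c t F_u ≤ 2.4 d t F_u): upper limit = 2.4·24·5·470 / 1000 = 135.4 kN.
  Edge l_c = 35 − 27/2 = 21.5 → r_n = 60.63 kN; interior l_c = 80 − 27 = 53 → r_n = 135.4 kN.
  R_n,bearing = 1·60.63 + 3·135.4 = 466.7 kN → 466.7 / 2 = 233 kN.
Bearing governs: 233 kN.

233 kN (bearing governs)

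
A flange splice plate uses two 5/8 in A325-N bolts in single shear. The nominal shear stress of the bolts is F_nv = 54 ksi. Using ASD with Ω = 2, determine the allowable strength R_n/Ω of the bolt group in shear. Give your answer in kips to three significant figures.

16.6 kips

A_b = π × 0.625² / 4 = 0.3068 in².
R_n = F_nv · A_b · n · n_s = 54 × 0.3068 × 2 × 1 = 33.13 kips.
Allowable strength R_n/Ω = 33.13 / 2 = 16.6 kips.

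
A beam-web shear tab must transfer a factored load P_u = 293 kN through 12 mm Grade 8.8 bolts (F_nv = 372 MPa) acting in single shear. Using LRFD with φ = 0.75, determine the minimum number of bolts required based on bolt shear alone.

10 bolts

A_b = π·12²/4 = 113.1 mm².
Per-bolt design strength φR_n = 0.75 × 372 × 113.1 × 1 / 1000 = 31.55 kN.
n ≥ 293 / 31.55 = 9.286 → use 10 bolts.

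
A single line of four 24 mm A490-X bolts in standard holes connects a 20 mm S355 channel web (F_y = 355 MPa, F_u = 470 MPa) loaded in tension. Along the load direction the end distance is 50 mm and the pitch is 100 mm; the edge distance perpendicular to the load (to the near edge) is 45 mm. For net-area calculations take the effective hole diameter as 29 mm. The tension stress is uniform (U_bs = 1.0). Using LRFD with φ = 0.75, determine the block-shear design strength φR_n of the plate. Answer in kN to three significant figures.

Shear plane L_v = 50 + 3·100 = 350 mm; A_gv = 350 × 20 = 7000 mm².
A_nv = (350 − 3.5·29) × 20 = 4970 mm².
A_nt = (45 − 0.5·29) × 20 = 610 mm².
0.6 F_u A_nv = 1402 kN; 0.6 F_y A_gv = 1491 kN → shear rupture governs the shear term.
R_n = 1402 + 1.0 × 470 × 610 / 1000 = 1688 kN.
Design strength φR_n = 0.75 × 1688 = 1270 kN.

1270 kN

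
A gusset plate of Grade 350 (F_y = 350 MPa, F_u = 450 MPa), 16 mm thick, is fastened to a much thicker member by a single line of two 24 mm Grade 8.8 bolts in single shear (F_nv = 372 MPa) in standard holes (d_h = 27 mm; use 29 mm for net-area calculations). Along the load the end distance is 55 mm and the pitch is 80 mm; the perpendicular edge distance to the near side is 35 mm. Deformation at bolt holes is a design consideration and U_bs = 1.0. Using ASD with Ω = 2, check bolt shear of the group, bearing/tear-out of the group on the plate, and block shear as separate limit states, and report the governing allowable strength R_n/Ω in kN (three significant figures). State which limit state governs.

Bolt shear: A_b = π·24²/4 = 452.4 mm²; R_n = 372 × 452.4 × 2 × 1 / 1000 = 336.6 kN → 336.6 / 2 = 168 kN.
Bearing: edge l_c = 41.5, r_n = 358.6 kN; interior l_c = 53, r_n = 414.7 kN; R_n = 358.6 + 1·414.7 = 773.3 kN → 387 kN.
Block shear: A_gv = 2160, A_nv = 1464, A_nt = 328 mm²; R_n = min(0.6F_uA_nv, 0.6F_yA_gv) + U_bs·F_u·A_nt = 542.9 kN → 271 kN.
Bolt shear governs: 168 kN.

168 kN (bolt shear governs)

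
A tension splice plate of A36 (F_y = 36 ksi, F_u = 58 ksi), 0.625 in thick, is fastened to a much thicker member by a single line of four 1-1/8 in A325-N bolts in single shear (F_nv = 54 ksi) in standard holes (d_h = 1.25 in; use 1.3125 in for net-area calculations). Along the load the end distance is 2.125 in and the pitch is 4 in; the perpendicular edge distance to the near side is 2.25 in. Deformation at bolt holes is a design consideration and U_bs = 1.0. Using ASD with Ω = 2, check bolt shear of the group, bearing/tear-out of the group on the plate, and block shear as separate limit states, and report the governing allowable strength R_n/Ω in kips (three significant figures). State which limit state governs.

Bolt shear: A_b = π·1.125²/4 = 0.994 in²; R_n = 54 × 0.994 × 4 × 1 = 214.7 kips → 214.7 / 2 = 107 kips.
Bearing: edge l_c = 1.5, r_n = 65.25 kips; interior l_c = 2.75, r_n = 97.87 kips; R_n = 65.25 + 3·97.87 = 358.9 kips → 179 kips.
Block shear: A_gv = 8.828, A_nv = 5.957, A_nt = 0.9961 in²; R_n = min(0.6F_uA_nv, 0.6F_yA_gv) + U_bs·F_u·A_nt = 248.5 kips → 124 kips.
Bolt shear governs: 107 kips.

107 kips (bolt shear governs)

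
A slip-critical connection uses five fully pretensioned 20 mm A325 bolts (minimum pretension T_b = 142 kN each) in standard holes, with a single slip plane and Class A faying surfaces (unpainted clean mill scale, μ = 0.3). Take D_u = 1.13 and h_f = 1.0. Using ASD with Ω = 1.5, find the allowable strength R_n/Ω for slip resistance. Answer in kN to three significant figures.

160 kN

R_n = μ · D_u · h_f · T_b · n_s · n_b = 0.3 × 1.13 × 1.0 × 142 × 1 × 5 = 240.7 kN.
Allowable strength R_n/Ω = 240.7 / 1.5 = 160 kN.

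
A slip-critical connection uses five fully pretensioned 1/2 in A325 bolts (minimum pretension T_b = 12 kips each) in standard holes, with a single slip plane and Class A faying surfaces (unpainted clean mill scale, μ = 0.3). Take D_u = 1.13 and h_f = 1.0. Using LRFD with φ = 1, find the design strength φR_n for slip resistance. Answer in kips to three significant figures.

20.3 kips

R_n = μ · D_u · h_f · T_b · n_s · n_b = 0.3 × 1.13 × 1.0 × 12 × 1 × 5 = 20.34 kips.
Design strength φR_n = 1 × 20.34 = 20.3 kips.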